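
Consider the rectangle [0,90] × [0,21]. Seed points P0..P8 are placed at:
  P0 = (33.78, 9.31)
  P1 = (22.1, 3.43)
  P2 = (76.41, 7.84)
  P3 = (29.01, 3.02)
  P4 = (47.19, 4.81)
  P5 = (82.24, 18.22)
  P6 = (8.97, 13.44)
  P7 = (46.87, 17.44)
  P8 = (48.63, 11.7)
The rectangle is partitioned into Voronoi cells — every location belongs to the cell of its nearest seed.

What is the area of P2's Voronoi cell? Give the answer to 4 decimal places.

1. box [0,90]×[0,21]: [(0, 0) (90, 0) (90, 21) (0, 21)]
2. ⊥bis P2·P0 via (55.095,8.575): [(54.7993, 0) (90, 0) (90, 21) (55.5234, 21)]  |A|=731.611
3. ⊥bis P2·P1 via (49.255,5.635): [(54.7993, 0) (90, 0) (90, 21) (55.5234, 21)]  |A|=731.611
4. ⊥bis P2·P3 via (52.71,5.43): [(54.7993, 0) (90, 0) (90, 21) (55.5234, 21)]  |A|=731.611
5. ⊥bis P2·P4 via (61.8,6.325): [(62.4559, 0) (90, 0) (90, 21) (60.2783, 21)]  |A|=601.2916
6. ⊥bis P2·P5 via (79.325,13.03): [(62.4559, 0) (90, 0) (90, 7.0343) (65.1348, 21) (60.2783, 21)]  |A|=427.6621
7. ⊥bis P2·P6 via (42.69,10.64): [(62.4559, 0) (90, 0) (90, 7.0343) (65.1348, 21) (60.2783, 21)]  |A|=427.6621
8. ⊥bis P2·P7 via (61.64,12.64): [(61.2649, 11.4857) (62.4559, 0) (90, 0) (90, 7.0343) (65.1348, 21) (64.3569, 21)]  |A|=408.2595
9. ⊥bis P2·P8 via (62.52,9.77): [(63.8739, 19.5139) (61.9031, 5.3305) (62.4559, 0) (90, 0) (90, 7.0343) (65.1348, 21) (64.3569, 21)]  |A|=397.6678
10. canonical 7-gon: [(63.8739, 19.5139) (61.9031, 5.3305) (62.4559, 0) (90, 0) (90, 7.0343) (65.1348, 21) (64.3569, 21)]
11. shoelace: 397.6678

Area of P2's cell: 397.6678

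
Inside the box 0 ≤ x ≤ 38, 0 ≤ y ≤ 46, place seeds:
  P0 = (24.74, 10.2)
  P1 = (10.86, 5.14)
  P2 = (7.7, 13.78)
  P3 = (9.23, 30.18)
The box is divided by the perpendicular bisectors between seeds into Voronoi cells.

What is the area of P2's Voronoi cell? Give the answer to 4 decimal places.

1. box [0,38]×[0,46]: [(0, 0) (38, 0) (38, 46) (0, 46)]
2. ⊥bis P2·P0 via (16.22,11.99): [(0, 0) (13.701, 0) (23.3653, 46) (0, 46)]  |A|=852.5242
3. ⊥bis P2·P1 via (9.28,9.46): [(0, 6.0659) (16.2219, 11.9989) (23.3653, 46) (0, 46)]  |A|=721.1253
4. ⊥bis P2·P3 via (8.465,21.98): [(0, 22.7697) (0, 6.0659) (16.2219, 11.9989) (18.1294, 21.0784)]  |A|=219.3992
5. canonical 4-gon: [(0, 22.7697) (0, 6.0659) (16.2219, 11.9989) (18.1294, 21.0784)]
6. shoelace: 219.3992

Area of P2's cell: 219.3992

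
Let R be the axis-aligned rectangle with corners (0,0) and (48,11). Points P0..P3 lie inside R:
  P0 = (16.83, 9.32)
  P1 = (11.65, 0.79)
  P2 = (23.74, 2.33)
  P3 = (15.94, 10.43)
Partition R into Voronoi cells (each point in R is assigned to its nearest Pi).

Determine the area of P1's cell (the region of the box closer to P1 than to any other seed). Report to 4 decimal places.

1. box [0,48]×[0,11]: [(0, 0) (48, 0) (48, 11) (0, 11)]
2. ⊥bis P1·P0 via (14.24,5.055): [(0, 0) (22.5642, 0) (4.4503, 11) (0, 11)]  |A|=148.5793
3. ⊥bis P1·P2 via (17.695,1.56): [(0, 0) (17.8937, 0) (17.5021, 3.074) (4.4503, 11) (0, 11)]  |A|=141.4008
4. ⊥bis P1·P3 via (13.795,5.61): [(0, 0) (17.8937, 0) (17.5021, 3.074) (12.0399, 6.3911) (1.6832, 11) (0, 11)]  |A|=135.0242
5. canonical 6-gon: [(0, 0) (17.8937, 0) (17.5021, 3.074) (12.0399, 6.3911) (1.6832, 11) (0, 11)]
6. shoelace: 135.0242

Area of P1's cell: 135.0242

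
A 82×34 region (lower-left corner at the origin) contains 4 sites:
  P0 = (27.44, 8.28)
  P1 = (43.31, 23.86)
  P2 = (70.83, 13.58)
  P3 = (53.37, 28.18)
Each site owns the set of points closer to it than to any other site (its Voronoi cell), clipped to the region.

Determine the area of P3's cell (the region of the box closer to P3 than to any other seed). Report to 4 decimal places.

1. box [0,82]×[0,34]: [(0, 0) (82, 0) (82, 34) (0, 34)]
2. ⊥bis P3·P0 via (40.405,18.23): [(54.3956, 0) (82, 0) (82, 34) (28.3023, 34)]  |A|=1382.1352
3. ⊥bis P3·P1 via (48.34,26.02): [(59.5136, 0) (82, 0) (82, 34) (44.9132, 34)]  |A|=1012.7444
4. ⊥bis P3·P2 via (62.1,20.88): [(54.4671, 11.7519) (73.0709, 34) (44.9132, 34)]  |A|=313.2283
5. canonical 3-gon: [(54.4671, 11.7519) (73.0709, 34) (44.9132, 34)]
6. shoelace: 313.2283

Area of P3's cell: 313.2283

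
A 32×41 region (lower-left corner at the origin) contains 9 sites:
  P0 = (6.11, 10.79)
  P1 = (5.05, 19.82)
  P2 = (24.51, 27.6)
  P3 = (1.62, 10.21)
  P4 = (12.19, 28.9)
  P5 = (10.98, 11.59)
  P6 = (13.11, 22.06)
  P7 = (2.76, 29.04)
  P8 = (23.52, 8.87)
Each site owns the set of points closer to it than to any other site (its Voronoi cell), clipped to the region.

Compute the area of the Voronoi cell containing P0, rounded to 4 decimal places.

1. box [0,32]×[0,41]: [(0, 0) (32, 0) (32, 41) (0, 41)]
2. ⊥bis P0·P1 via (5.58,15.305): [(0, 14.65) (0, 0) (32, 0) (32, 18.4064)]  |A|=528.9014
3. ⊥bis P0·P2 via (15.31,19.195): [(17.5772, 16.7133) (0, 14.65) (0, 0) (32, 0) (32, 0.9264)]  |A|=402.8464
4. ⊥bis P0·P3 via (3.865,10.5): [(17.5772, 16.7133) (3.2792, 15.0349) (5.2213, 0) (32, 0) (32, 0.9264)]  |A|=339.575
5. ⊥bis P0·P4 via (9.15,19.845): [(17.5772, 16.7133) (3.2792, 15.0349) (5.2213, 0) (32, 0) (32, 0.9264)]  |A|=339.575
6. ⊥bis P0·P5 via (8.545,11.19): [(7.8257, 15.5686) (3.2792, 15.0349) (5.2213, 0) (10.3832, 0)]  |A|=74.878
7. ⊥bis P0·P6 via (9.61,16.425): [(7.8257, 15.5686) (3.2792, 15.0349) (5.2213, 0) (10.3832, 0)]  |A|=74.878
8. ⊥bis P0·P7 via (4.435,19.915): [(7.8257, 15.5686) (3.2792, 15.0349) (5.2213, 0) (10.3832, 0)]  |A|=74.878
9. ⊥bis P0·P8 via (14.815,9.83): [(7.8257, 15.5686) (3.2792, 15.0349) (5.2213, 0) (10.3832, 0)]  |A|=74.878
10. canonical 4-gon: [(7.8257, 15.5686) (3.2792, 15.0349) (5.2213, 0) (10.3832, 0)]
11. shoelace: 74.878

Area of P0's cell: 74.8780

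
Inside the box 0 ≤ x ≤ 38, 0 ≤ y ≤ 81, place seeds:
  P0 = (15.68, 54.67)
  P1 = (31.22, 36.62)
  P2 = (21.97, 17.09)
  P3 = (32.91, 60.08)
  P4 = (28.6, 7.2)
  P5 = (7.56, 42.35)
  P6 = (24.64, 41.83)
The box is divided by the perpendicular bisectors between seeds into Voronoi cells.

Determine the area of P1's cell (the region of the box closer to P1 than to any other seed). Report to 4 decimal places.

Area of P1's cell: 261.6040

1. box [0,38]×[0,81]: [(0, 0) (38, 0) (38, 81) (0, 81)]
2. ⊥bis P1·P0 via (23.45,45.645): [(0, 25.4559) (0, 0) (38, 0) (38, 58.1717)]  |A|=1588.9247
3. ⊥bis P1·P2 via (26.595,26.855): [(10.4867, 34.4844) (38, 21.4532) (38, 58.1717)]  |A|=505.1226
4. ⊥bis P1·P3 via (32.065,48.35): [(27.0145, 48.7138) (10.4867, 34.4844) (38, 21.4532) (38, 47.9225)]  |A|=448.826
5. ⊥bis P1·P4 via (29.91,21.91): [(27.0145, 48.7138) (10.4867, 34.4844) (38, 21.4532) (38, 47.9225)]  |A|=448.826
6. ⊥bis P1·P5 via (19.39,39.485): [(27.0145, 48.7138) (20.2053, 42.8515) (17.3874, 31.216) (38, 21.4532) (38, 47.9225)]  |A|=404.0746
7. ⊥bis P1·P6 via (27.93,39.225): [(34.9884, 48.1394) (20.4427, 29.7689) (38, 21.4532) (38, 47.9225)]  |A|=261.604
8. canonical 4-gon: [(34.9884, 48.1394) (20.4427, 29.7689) (38, 21.4532) (38, 47.9225)]
9. shoelace: 261.604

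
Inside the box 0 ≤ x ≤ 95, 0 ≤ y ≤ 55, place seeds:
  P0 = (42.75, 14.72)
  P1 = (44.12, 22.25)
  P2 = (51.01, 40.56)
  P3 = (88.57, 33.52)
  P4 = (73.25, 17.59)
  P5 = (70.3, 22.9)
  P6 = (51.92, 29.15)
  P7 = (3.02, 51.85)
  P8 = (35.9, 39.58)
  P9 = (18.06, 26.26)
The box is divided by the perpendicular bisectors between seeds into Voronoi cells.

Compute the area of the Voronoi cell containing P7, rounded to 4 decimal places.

Area of P7's cell: 335.1596

1. box [0,95]×[0,55]: [(0, 0) (95, 0) (95, 55) (0, 55)]
2. ⊥bis P7·P0 via (22.885,33.285): [(0, 8.7975) (43.1789, 55) (0, 55)]  |A|=997.4874
3. ⊥bis P7·P1 via (23.57,37.05): [(0, 8.7975) (14.05, 23.8313) (36.4975, 55) (0, 55)]  |A|=893.3615
4. ⊥bis P7·P2 via (27.015,46.205): [(0, 8.7975) (14.05, 23.8313) (25.4876, 39.7127) (29.0841, 55) (0, 55)]  |A|=836.6958
5. ⊥bis P7·P3 via (45.795,42.685): [(0, 8.7975) (14.05, 23.8313) (25.4876, 39.7127) (29.0841, 55) (0, 55)]  |A|=836.6958
6. ⊥bis P7·P4 via (38.135,34.72): [(0, 8.7975) (14.05, 23.8313) (25.4876, 39.7127) (29.0841, 55) (0, 55)]  |A|=836.6958
7. ⊥bis P7·P5 via (36.66,37.375): [(0, 8.7975) (14.05, 23.8313) (25.4876, 39.7127) (29.0841, 55) (0, 55)]  |A|=836.6958
8. ⊥bis P7·P6 via (27.47,40.5): [(0, 8.7975) (14.05, 23.8313) (25.4876, 39.7127) (29.0841, 55) (0, 55)]  |A|=836.6958
9. ⊥bis P7·P8 via (19.46,45.715): [(0, 8.7975) (9.4612, 18.9212) (22.9249, 55) (0, 55)]  |A|=632.1179
10. ⊥bis P7·P9 via (10.54,39.055): [(0, 32.8603) (18.7824, 43.8993) (22.9249, 55) (0, 55)]  |A|=335.1596
11. canonical 4-gon: [(0, 32.8603) (18.7824, 43.8993) (22.9249, 55) (0, 55)]
12. shoelace: 335.1596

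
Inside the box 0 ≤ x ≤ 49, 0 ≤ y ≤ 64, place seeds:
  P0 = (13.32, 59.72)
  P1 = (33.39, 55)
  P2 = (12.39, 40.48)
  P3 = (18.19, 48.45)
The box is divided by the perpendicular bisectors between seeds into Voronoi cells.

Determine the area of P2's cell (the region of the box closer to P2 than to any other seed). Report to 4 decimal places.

1. box [0,49]×[0,64]: [(0, 0) (49, 0) (49, 64) (0, 64)]
2. ⊥bis P2·P0 via (12.855,50.1): [(0, 50.7214) (0, 0) (49, 0) (49, 48.3529)]  |A|=2427.3188
3. ⊥bis P2·P1 via (22.89,47.74): [(21.5488, 49.6798) (0, 50.7214) (0, 0) (49, 0) (49, 9.9776)]  |A|=1900.595
4. ⊥bis P2·P3 via (15.29,44.465): [(35.1448, 30.0161) (7.1691, 50.3748) (0, 50.7214) (0, 0) (49, 0) (49, 9.9776)]  |A|=1763.9408
5. canonical 6-gon: [(35.1448, 30.0161) (7.1691, 50.3748) (0, 50.7214) (0, 0) (49, 0) (49, 9.9776)]
6. shoelace: 1763.9408

Area of P2's cell: 1763.9408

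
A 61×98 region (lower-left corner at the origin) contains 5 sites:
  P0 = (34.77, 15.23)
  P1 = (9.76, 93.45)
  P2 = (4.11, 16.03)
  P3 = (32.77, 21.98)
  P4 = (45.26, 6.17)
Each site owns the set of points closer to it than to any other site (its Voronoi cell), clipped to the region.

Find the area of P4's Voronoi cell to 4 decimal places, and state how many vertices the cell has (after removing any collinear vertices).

Area of P4's cell: 511.7506 (4 vertices)

1. box [0,61]×[0,98]: [(0, 0) (61, 0) (61, 98) (0, 98)]
2. ⊥bis P4·P0 via (40.015,10.7): [(30.7736, 0) (61, 0) (61, 34.9972)]  |A|=528.9192
3. ⊥bis P4·P1 via (27.51,49.81): [(30.7736, 0) (61, 0) (61, 34.9972)]  |A|=528.9192
4. ⊥bis P4·P2 via (24.685,11.1): [(30.7736, 0) (61, 0) (61, 34.9972)]  |A|=528.9192
5. ⊥bis P4·P3 via (39.015,14.075): [(51.3382, 23.8104) (30.7736, 0) (61, 0) (61, 31.4433)]  |A|=511.7506
6. canonical 4-gon: [(51.3382, 23.8104) (30.7736, 0) (61, 0) (61, 31.4433)]
7. shoelace: 511.7506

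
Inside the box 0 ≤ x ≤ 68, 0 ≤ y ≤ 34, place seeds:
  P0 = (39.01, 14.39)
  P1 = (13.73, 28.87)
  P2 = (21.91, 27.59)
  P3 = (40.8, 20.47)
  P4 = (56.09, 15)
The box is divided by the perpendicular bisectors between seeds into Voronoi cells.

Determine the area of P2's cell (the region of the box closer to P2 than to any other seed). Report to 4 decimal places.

Area of P2's cell: 348.0141

1. box [0,68]×[0,34]: [(0, 0) (68, 0) (68, 34) (0, 34)]
2. ⊥bis P2·P0 via (30.46,20.99): [(0, 0) (14.2572, 0) (40.5028, 34) (0, 34)]  |A|=930.92
3. ⊥bis P2·P1 via (17.82,28.23): [(13.4026, 0) (14.2572, 0) (40.5028, 34) (18.7229, 34)]  |A|=384.7869
4. ⊥bis P2·P3 via (31.355,24.03): [(13.4026, 0) (14.2572, 0) (29.9698, 20.355) (35.1129, 34) (18.7229, 34)]  |A|=348.0141
5. ⊥bis P2·P4 via (39,21.295): [(13.4026, 0) (14.2572, 0) (29.9698, 20.355) (35.1129, 34) (18.7229, 34)]  |A|=348.0141
6. canonical 5-gon: [(13.4026, 0) (14.2572, 0) (29.9698, 20.355) (35.1129, 34) (18.7229, 34)]
7. shoelace: 348.0141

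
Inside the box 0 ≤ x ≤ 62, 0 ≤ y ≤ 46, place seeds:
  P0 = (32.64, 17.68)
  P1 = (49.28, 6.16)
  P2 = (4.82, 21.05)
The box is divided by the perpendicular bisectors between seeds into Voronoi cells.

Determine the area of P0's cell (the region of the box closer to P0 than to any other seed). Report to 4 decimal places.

1. box [0,62]×[0,46]: [(0, 0) (62, 0) (62, 46) (0, 46)]
2. ⊥bis P0·P1 via (40.96,11.92): [(0, 0) (32.7077, 0) (62, 42.3111) (62, 46) (0, 46)]  |A|=2232.305
3. ⊥bis P0·P2 via (18.73,19.365): [(16.3842, 0) (32.7077, 0) (62, 42.3111) (62, 46) (21.9565, 46)]  |A|=1350.4698
4. canonical 5-gon: [(16.3842, 0) (32.7077, 0) (62, 42.3111) (62, 46) (21.9565, 46)]
5. shoelace: 1350.4698

Area of P0's cell: 1350.4698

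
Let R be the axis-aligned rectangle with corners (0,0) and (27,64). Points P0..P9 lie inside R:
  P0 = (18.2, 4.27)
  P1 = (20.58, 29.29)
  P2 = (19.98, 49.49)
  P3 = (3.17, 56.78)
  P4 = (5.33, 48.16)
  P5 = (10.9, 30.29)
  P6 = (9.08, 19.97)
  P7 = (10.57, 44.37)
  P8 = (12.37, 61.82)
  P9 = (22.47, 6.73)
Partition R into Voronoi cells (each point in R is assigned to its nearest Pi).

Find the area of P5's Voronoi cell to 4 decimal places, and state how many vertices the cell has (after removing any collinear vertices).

1. box [0,27]×[0,64]: [(0, 0) (27, 0) (27, 64) (0, 64)]
2. ⊥bis P5·P0 via (14.55,17.28): [(0, 13.1979) (27, 20.7729) (27, 64) (0, 64)]  |A|=1269.3937
3. ⊥bis P5·P1 via (15.74,29.79): [(0, 13.1979) (14.4446, 17.2504) (19.2741, 64) (0, 64)]  |A|=817.4352
4. ⊥bis P5·P2 via (15.44,39.89): [(0, 47.1918) (0, 13.1979) (14.4446, 17.2504) (16.7208, 39.2843)]  |A|=438.7255
5. ⊥bis P5·P3 via (7.035,43.535): [(7.4664, 43.6609) (0, 41.4821) (0, 13.1979) (14.4446, 17.2504) (16.7208, 39.2843)]  |A|=417.4102
6. ⊥bis P5·P4 via (8.115,39.225): [(13.3776, 40.8653) (0, 36.6956) (0, 13.1979) (14.4446, 17.2504) (16.7208, 39.2843)]  |A|=368.5182
7. ⊥bis P5·P6 via (9.99,25.13): [(13.3776, 40.8653) (0, 36.6956) (0, 26.8918) (15.1643, 24.2175) (16.7208, 39.2843)]  |A|=215.8294
8. ⊥bis P5·P7 via (10.735,37.33): [(1.328, 37.1095) (0, 36.6956) (0, 26.8918) (15.1643, 24.2175) (16.533, 37.4659)]  |A|=186.2349
9. ⊥bis P5·P8 via (11.635,46.055): [(1.328, 37.1095) (0, 36.6956) (0, 26.8918) (15.1643, 24.2175) (16.533, 37.4659)]  |A|=186.2349
10. ⊥bis P5·P9 via (16.685,18.51): [(1.328, 37.1095) (0, 36.6956) (0, 26.8918) (15.1643, 24.2175) (16.533, 37.4659)]  |A|=186.2349
11. canonical 5-gon: [(1.328, 37.1095) (0, 36.6956) (0, 26.8918) (15.1643, 24.2175) (16.533, 37.4659)]
12. shoelace: 186.2349

Area of P5's cell: 186.2349 (5 vertices)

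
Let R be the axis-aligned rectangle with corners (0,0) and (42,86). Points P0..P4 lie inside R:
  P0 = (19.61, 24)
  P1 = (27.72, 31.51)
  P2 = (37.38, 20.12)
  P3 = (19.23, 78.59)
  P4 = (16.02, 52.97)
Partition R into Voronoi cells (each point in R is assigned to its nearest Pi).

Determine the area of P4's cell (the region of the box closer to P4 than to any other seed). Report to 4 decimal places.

Area of P4's cell: 948.6698

1. box [0,42]×[0,86]: [(0, 0) (42, 0) (42, 86) (0, 86)]
2. ⊥bis P4·P0 via (17.815,38.485): [(0, 36.2773) (42, 41.482) (42, 86) (0, 86)]  |A|=1979.053
3. ⊥bis P4·P1 via (21.87,42.24): [(0, 36.2773) (14.1495, 38.0308) (42, 53.2149) (42, 86) (0, 86)]  |A|=1815.67
4. ⊥bis P4·P2 via (26.7,36.545): [(0, 36.2773) (14.1495, 38.0308) (42, 53.2149) (42, 86) (0, 86)]  |A|=1815.67
5. ⊥bis P4·P3 via (17.625,65.78): [(0, 67.9883) (0, 36.2773) (14.1495, 38.0308) (42, 53.2149) (42, 62.726)]  |A|=948.6698
6. canonical 5-gon: [(0, 67.9883) (0, 36.2773) (14.1495, 38.0308) (42, 53.2149) (42, 62.726)]
7. shoelace: 948.6698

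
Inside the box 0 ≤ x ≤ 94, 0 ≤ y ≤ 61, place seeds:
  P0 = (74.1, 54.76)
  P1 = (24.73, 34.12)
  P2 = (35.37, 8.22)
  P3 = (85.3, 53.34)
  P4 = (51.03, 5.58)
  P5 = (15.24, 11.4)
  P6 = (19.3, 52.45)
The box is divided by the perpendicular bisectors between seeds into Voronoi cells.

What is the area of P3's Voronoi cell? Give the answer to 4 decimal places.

1. box [0,94]×[0,61]: [(0, 0) (94, 0) (94, 61) (0, 61)]
2. ⊥bis P3·P0 via (79.7,54.05): [(72.8472, 0) (94, 0) (94, 61) (80.5812, 61)]  |A|=1054.434
3. ⊥bis P3·P1 via (55.015,43.73): [(72.8472, 0) (94, 0) (94, 61) (80.5812, 61)]  |A|=1054.434
4. ⊥bis P3·P2 via (60.335,30.78): [(74.73, 14.8504) (88.1498, 0) (94, 0) (94, 61) (80.5812, 61)]  |A|=940.8095
5. ⊥bis P3·P4 via (68.165,29.46): [(75.8804, 23.9238) (94, 10.9222) (94, 61) (80.5812, 61)]  |A|=702.4537
6. ⊥bis P3·P5 via (50.27,32.37): [(75.8804, 23.9238) (94, 10.9222) (94, 61) (80.5812, 61)]  |A|=702.4537
7. ⊥bis P3·P6 via (52.3,52.895): [(75.8804, 23.9238) (94, 10.9222) (94, 61) (80.5812, 61)]  |A|=702.4537
8. canonical 4-gon: [(75.8804, 23.9238) (94, 10.9222) (94, 61) (80.5812, 61)]
9. shoelace: 702.4537

Area of P3's cell: 702.4537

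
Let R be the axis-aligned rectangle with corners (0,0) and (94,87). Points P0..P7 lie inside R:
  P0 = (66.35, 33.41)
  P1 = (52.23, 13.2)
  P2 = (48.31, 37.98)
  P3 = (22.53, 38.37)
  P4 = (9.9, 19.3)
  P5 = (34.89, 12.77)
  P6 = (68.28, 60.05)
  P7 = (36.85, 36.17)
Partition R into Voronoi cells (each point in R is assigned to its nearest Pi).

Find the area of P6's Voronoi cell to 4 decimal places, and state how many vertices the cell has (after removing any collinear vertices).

Area of P6's cell: 2156.2666 (6 vertices)

1. box [0,94]×[0,87]: [(0, 0) (94, 0) (94, 87) (0, 87)]
2. ⊥bis P6·P0 via (67.315,46.73): [(0, 51.6068) (94, 44.7967) (94, 87) (0, 87)]  |A|=3647.0336
3. ⊥bis P6·P1 via (60.255,36.625): [(0, 57.2673) (20.9544, 50.0887) (94, 44.7967) (94, 87) (0, 87)]  |A|=3587.7272
4. ⊥bis P6·P2 via (58.295,49.015): [(60.255, 47.2415) (94, 44.7967) (94, 87) (16.3156, 87)]  |A|=2256.3829
5. ⊥bis P6·P3 via (45.405,49.21): [(35.8907, 69.2875) (60.255, 47.2415) (94, 44.7967) (94, 87) (27.4971, 87)]  |A|=2157.3568
6. ⊥bis P6·P4 via (39.09,39.675): [(35.8907, 69.2875) (60.255, 47.2415) (94, 44.7967) (94, 87) (27.4971, 87)]  |A|=2157.3568
7. ⊥bis P6·P5 via (51.585,36.41): [(35.8907, 69.2875) (60.255, 47.2415) (94, 44.7967) (94, 87) (27.4971, 87)]  |A|=2157.3568
8. ⊥bis P6·P7 via (52.565,48.11): [(34.9227, 71.3302) (37.7594, 67.5966) (60.255, 47.2415) (94, 44.7967) (94, 87) (27.4971, 87)]  |A|=2156.2666
9. canonical 6-gon: [(34.9227, 71.3302) (37.7594, 67.5966) (60.255, 47.2415) (94, 44.7967) (94, 87) (27.4971, 87)]
10. shoelace: 2156.2666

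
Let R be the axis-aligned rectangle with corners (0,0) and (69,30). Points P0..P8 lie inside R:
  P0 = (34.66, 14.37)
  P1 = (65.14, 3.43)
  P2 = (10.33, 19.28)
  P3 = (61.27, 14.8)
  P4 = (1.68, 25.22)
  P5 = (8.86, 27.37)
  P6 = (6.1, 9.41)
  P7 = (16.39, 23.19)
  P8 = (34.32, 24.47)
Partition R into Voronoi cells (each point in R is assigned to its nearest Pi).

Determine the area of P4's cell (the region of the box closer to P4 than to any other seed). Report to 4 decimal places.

1. box [0,69]×[0,30]: [(0, 0) (69, 0) (69, 30) (0, 30)]
2. ⊥bis P4·P0 via (18.17,19.795): [(0, 0) (11.6577, 0) (21.5273, 30) (0, 30)]  |A|=497.7752
3. ⊥bis P4·P1 via (33.41,14.325): [(0, 0) (11.6577, 0) (21.5273, 30) (0, 30)]  |A|=497.7752
4. ⊥bis P4·P2 via (6.005,22.25): [(0, 13.5053) (11.327, 30) (0, 30)]  |A|=93.4172
5. ⊥bis P4·P3 via (31.475,20.01): [(0, 13.5053) (11.327, 30) (0, 30)]  |A|=93.4172
6. ⊥bis P4·P5 via (5.27,26.295): [(0, 13.5053) (6.3366, 22.7329) (4.1606, 30) (0, 30)]  |A|=67.3778
7. ⊥bis P4·P6 via (3.89,17.315): [(0, 16.2275) (2.3134, 16.8742) (6.3366, 22.7329) (4.1606, 30) (0, 30)]  |A|=64.2291
8. ⊥bis P4·P7 via (9.035,24.205): [(0, 16.2275) (2.3134, 16.8742) (6.3366, 22.7329) (4.1606, 30) (0, 30)]  |A|=64.2291
9. ⊥bis P4·P8 via (18,24.845): [(0, 16.2275) (2.3134, 16.8742) (6.3366, 22.7329) (4.1606, 30) (0, 30)]  |A|=64.2291
10. canonical 5-gon: [(0, 16.2275) (2.3134, 16.8742) (6.3366, 22.7329) (4.1606, 30) (0, 30)]
11. shoelace: 64.2291

Area of P4's cell: 64.2291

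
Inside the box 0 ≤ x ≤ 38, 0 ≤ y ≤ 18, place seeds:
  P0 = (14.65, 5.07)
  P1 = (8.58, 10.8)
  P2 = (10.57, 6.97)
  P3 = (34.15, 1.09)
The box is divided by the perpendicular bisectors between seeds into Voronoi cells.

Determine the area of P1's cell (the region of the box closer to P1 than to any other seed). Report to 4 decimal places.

Area of P1's cell: 172.6800

1. box [0,38]×[0,18]: [(0, 0) (38, 0) (38, 18) (0, 18)]
2. ⊥bis P1·P0 via (11.615,7.935): [(0, 0) (4.1245, 0) (21.1162, 18) (0, 18)]  |A|=227.1662
3. ⊥bis P1·P2 via (9.575,8.885): [(0, 3.91) (15.3388, 11.8798) (21.1162, 18) (0, 18)]  |A|=172.68
4. ⊥bis P1·P3 via (21.365,5.945): [(0, 3.91) (15.3388, 11.8798) (21.1162, 18) (0, 18)]  |A|=172.68
5. canonical 4-gon: [(0, 3.91) (15.3388, 11.8798) (21.1162, 18) (0, 18)]
6. shoelace: 172.68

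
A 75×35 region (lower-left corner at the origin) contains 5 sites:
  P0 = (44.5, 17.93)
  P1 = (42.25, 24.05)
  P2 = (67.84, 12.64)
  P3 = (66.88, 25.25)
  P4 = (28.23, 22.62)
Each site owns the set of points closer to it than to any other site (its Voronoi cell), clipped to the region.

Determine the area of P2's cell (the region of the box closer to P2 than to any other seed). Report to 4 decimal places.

1. box [0,75]×[0,35]: [(0, 0) (75, 0) (75, 35) (0, 35)]
2. ⊥bis P2·P0 via (56.17,15.285): [(52.7057, 0) (75, 0) (75, 35) (60.6384, 35)]  |A|=641.479
3. ⊥bis P2·P1 via (55.045,18.345): [(58.7437, 26.6402) (52.7057, 0) (75, 0) (75, 35) (62.4711, 35)]  |A|=633.8186
4. ⊥bis P2·P3 via (67.36,18.945): [(56.8176, 18.1424) (52.7057, 0) (75, 0) (75, 19.5266)]  |A|=379.7567
5. ⊥bis P2·P4 via (48.035,17.63): [(56.8176, 18.1424) (52.7057, 0) (75, 0) (75, 19.5266)]  |A|=379.7567
6. canonical 4-gon: [(56.8176, 18.1424) (52.7057, 0) (75, 0) (75, 19.5266)]
7. shoelace: 379.7567

Area of P2's cell: 379.7567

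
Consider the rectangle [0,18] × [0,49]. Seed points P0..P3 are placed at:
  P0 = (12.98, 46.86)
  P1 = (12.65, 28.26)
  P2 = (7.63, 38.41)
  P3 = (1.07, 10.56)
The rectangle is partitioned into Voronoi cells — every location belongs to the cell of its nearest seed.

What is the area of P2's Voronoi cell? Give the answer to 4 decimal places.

1. box [0,18]×[0,49]: [(0, 0) (18, 0) (18, 49) (0, 49)]
2. ⊥bis P2·P0 via (10.305,42.635): [(0, 0) (18, 0) (18, 37.763) (0.2519, 49) (0, 49)]  |A|=782.2823
3. ⊥bis P2·P1 via (10.14,33.335): [(0, 28.3199) (18, 37.2224) (18, 37.763) (0.2519, 49) (0, 49)]  |A|=192.4011
4. ⊥bis P2·P3 via (4.35,24.485): [(0, 28.3199) (18, 37.2224) (18, 37.763) (0.2519, 49) (0, 49)]  |A|=192.4011
5. canonical 5-gon: [(0, 28.3199) (18, 37.2224) (18, 37.763) (0.2519, 49) (0, 49)]
6. shoelace: 192.4011

Area of P2's cell: 192.4011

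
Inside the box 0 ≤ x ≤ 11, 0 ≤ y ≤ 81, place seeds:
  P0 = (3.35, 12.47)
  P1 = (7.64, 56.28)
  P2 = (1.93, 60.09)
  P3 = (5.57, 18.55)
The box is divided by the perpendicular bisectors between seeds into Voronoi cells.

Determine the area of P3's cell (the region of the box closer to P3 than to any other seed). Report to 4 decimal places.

Area of P3's cell: 245.7990

1. box [0,11]×[0,81]: [(0, 0) (11, 0) (11, 81) (0, 81)]
2. ⊥bis P3·P0 via (4.46,15.51): [(0, 17.1385) (11, 13.122) (11, 81) (0, 81)]  |A|=724.5671
3. ⊥bis P3·P1 via (6.605,37.415): [(0, 37.7774) (0, 17.1385) (11, 13.122) (11, 37.1739)]  |A|=245.799
4. ⊥bis P3·P2 via (3.75,39.32): [(0, 37.7774) (0, 17.1385) (11, 13.122) (11, 37.1739)]  |A|=245.799
5. canonical 4-gon: [(0, 37.7774) (0, 17.1385) (11, 13.122) (11, 37.1739)]
6. shoelace: 245.799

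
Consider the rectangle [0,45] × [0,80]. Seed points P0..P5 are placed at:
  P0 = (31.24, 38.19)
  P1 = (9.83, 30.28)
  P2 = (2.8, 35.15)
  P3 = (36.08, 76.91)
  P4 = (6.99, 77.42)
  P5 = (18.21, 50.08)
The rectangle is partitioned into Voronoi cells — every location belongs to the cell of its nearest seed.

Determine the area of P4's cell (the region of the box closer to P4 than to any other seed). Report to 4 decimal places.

1. box [0,45]×[0,80]: [(0, 0) (45, 0) (45, 80) (0, 80)]
2. ⊥bis P4·P0 via (19.115,57.805): [(0, 45.9891) (45, 73.8058) (45, 80) (0, 80)]  |A|=904.6154
3. ⊥bis P4·P1 via (8.41,53.85): [(0, 53.3433) (13.182, 54.1375) (45, 73.8058) (45, 80) (0, 80)]  |A|=856.1437
4. ⊥bis P4·P2 via (4.895,56.285): [(0, 56.7702) (15.0307, 55.2803) (45, 73.8058) (45, 80) (0, 80)]  |A|=823.5913
5. ⊥bis P4·P3 via (21.535,77.165): [(0, 56.7702) (15.0307, 55.2803) (21.2184, 59.1052) (21.5847, 80) (0, 80)]  |A|=505.3082
6. ⊥bis P4·P5 via (12.6,63.75): [(0, 58.5791) (21.3629, 67.3462) (21.5847, 80) (0, 80)]  |A|=365.3703
7. canonical 4-gon: [(0, 58.5791) (21.3629, 67.3462) (21.5847, 80) (0, 80)]
8. shoelace: 365.3703

Area of P4's cell: 365.3703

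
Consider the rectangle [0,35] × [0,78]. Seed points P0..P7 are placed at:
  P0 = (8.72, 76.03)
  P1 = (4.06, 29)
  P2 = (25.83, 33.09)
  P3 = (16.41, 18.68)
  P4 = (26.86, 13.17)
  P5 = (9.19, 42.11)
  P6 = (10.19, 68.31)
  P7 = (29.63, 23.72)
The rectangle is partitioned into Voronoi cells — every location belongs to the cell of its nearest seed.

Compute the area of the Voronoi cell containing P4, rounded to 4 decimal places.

Area of P4's cell: 308.9290

1. box [0,35]×[0,78]: [(0, 0) (35, 0) (35, 78) (0, 78)]
2. ⊥bis P4·P0 via (17.79,44.6): [(0, 39.4662) (0, 0) (35, 0) (35, 49.5664)]  |A|=1558.0709
3. ⊥bis P4·P1 via (15.46,21.085): [(0.8207, 0) (35, 0) (35, 49.2285)]  |A|=841.2977
4. ⊥bis P4·P2 via (26.345,23.13): [(16.5274, 22.6224) (0.8207, 0) (35, 0) (35, 23.5775)]  |A|=604.3772
5. ⊥bis P4·P3 via (21.635,15.925): [(25.4085, 23.0816) (13.2382, 0) (35, 0) (35, 23.5775)]  |A|=364.2208
6. ⊥bis P4·P5 via (18.025,27.64): [(25.4085, 23.0816) (13.2382, 0) (35, 0) (35, 23.5775)]  |A|=364.2208
7. ⊥bis P4·P6 via (18.525,40.74): [(25.4085, 23.0816) (13.2382, 0) (35, 0) (35, 23.5775)]  |A|=364.2208
8. ⊥bis P4·P7 via (28.245,18.445): [(23.606, 19.663) (13.2382, 0) (35, 0) (35, 16.6714)]  |A|=308.929
9. canonical 4-gon: [(23.606, 19.663) (13.2382, 0) (35, 0) (35, 16.6714)]
10. shoelace: 308.929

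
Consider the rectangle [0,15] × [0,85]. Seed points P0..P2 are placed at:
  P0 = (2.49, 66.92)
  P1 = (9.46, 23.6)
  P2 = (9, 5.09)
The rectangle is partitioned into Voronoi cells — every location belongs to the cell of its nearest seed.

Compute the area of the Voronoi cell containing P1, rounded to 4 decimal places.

1. box [0,15]×[0,85]: [(0, 0) (15, 0) (15, 85) (0, 85)]
2. ⊥bis P1·P0 via (5.975,45.26): [(0, 44.2986) (0, 0) (15, 0) (15, 46.7121)]  |A|=682.5805
3. ⊥bis P1·P2 via (9.23,14.345): [(0, 44.2986) (0, 14.5744) (15, 14.2016) (15, 46.7121)]  |A|=466.7606
4. canonical 4-gon: [(0, 44.2986) (0, 14.5744) (15, 14.2016) (15, 46.7121)]
5. shoelace: 466.7606

Area of P1's cell: 466.7606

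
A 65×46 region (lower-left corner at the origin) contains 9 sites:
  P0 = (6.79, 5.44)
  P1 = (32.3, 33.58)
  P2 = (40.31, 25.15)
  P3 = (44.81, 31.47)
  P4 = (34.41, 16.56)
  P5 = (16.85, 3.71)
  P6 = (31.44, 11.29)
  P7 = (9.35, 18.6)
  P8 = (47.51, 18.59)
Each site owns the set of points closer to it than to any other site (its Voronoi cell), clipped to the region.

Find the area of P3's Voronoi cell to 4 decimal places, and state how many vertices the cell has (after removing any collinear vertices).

1. box [0,65]×[0,46]: [(0, 0) (65, 0) (65, 46) (0, 46)]
2. ⊥bis P3·P0 via (25.8,18.455): [(38.435, 0) (65, 0) (65, 46) (6.9416, 46)]  |A|=1946.3376
3. ⊥bis P3·P1 via (38.555,32.525): [(34.1298, 6.2883) (38.435, 0) (65, 0) (65, 46) (40.8278, 46)]  |A|=1273.4995
4. ⊥bis P3·P2 via (42.56,28.31): [(38.3497, 31.3078) (65, 12.3322) (65, 46) (40.8278, 46)]  |A|=626.2003
5. ⊥bis P3·P4 via (39.61,24.015): [(38.3497, 31.3078) (65, 12.3322) (65, 46) (40.8278, 46)]  |A|=626.2003
6. ⊥bis P3·P5 via (30.83,17.59): [(38.3497, 31.3078) (65, 12.3322) (65, 46) (40.8278, 46)]  |A|=626.2003
7. ⊥bis P3·P6 via (38.125,21.38): [(38.3497, 31.3078) (65, 12.3322) (65, 46) (40.8278, 46)]  |A|=626.2003
8. ⊥bis P3·P7 via (27.08,25.035): [(38.3497, 31.3078) (65, 12.3322) (65, 46) (40.8278, 46)]  |A|=626.2003
9. ⊥bis P3·P8 via (46.16,25.03): [(38.3497, 31.3078) (46.9376, 25.193) (65, 28.9794) (65, 46) (40.8278, 46)]  |A|=475.8561
10. canonical 5-gon: [(38.3497, 31.3078) (46.9376, 25.193) (65, 28.9794) (65, 46) (40.8278, 46)]
11. shoelace: 475.8561

Area of P3's cell: 475.8561 (5 vertices)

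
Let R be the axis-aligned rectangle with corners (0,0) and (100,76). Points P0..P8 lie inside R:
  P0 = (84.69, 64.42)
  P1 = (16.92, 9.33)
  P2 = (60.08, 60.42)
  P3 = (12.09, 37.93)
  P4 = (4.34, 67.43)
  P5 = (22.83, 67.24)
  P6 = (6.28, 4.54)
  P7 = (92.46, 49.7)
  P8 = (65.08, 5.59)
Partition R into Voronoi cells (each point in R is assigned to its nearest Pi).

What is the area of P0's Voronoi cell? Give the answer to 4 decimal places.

Area of P0's cell: 558.2707

1. box [0,100]×[0,76]: [(0, 0) (100, 0) (100, 76) (0, 76)]
2. ⊥bis P0·P1 via (50.805,36.875): [(80.7806, 0) (100, 0) (100, 76) (19.0004, 76)]  |A|=3808.3227
3. ⊥bis P0·P2 via (72.385,62.42): [(82.5305, 0) (100, 0) (100, 76) (70.1778, 76)]  |A|=1797.087
4. ⊥bis P0·P3 via (48.39,51.175): [(82.5305, 0) (100, 0) (100, 76) (70.1778, 76)]  |A|=1797.087
5. ⊥bis P0·P4 via (44.515,65.925): [(82.5305, 0) (100, 0) (100, 76) (70.1778, 76)]  |A|=1797.087
6. ⊥bis P0·P5 via (53.76,65.83): [(82.5305, 0) (100, 0) (100, 76) (70.1778, 76)]  |A|=1797.087
7. ⊥bis P0·P6 via (45.485,34.48): [(82.5305, 0) (100, 0) (100, 76) (70.1778, 76)]  |A|=1797.087
8. ⊥bis P0·P7 via (88.575,57.06): [(74.4666, 49.6128) (100, 63.0907) (100, 76) (70.1778, 76)]  |A|=558.2707
9. ⊥bis P0·P8 via (74.885,35.005): [(74.4666, 49.6128) (100, 63.0907) (100, 76) (70.1778, 76)]  |A|=558.2707
10. canonical 4-gon: [(74.4666, 49.6128) (100, 63.0907) (100, 76) (70.1778, 76)]
11. shoelace: 558.2707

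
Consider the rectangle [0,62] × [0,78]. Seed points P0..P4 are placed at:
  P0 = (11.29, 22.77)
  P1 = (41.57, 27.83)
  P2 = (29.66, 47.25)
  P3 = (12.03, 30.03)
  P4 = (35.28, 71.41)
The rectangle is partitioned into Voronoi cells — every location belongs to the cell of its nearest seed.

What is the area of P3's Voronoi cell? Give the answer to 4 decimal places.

Area of P3's cell: 536.9003

1. box [0,62]×[0,78]: [(0, 0) (62, 0) (62, 78) (0, 78)]
2. ⊥bis P3·P0 via (11.66,26.4): [(0, 27.5885) (62, 21.2689) (62, 78) (0, 78)]  |A|=3321.4203
3. ⊥bis P3·P1 via (26.8,28.93): [(0, 27.5885) (26.4989, 24.8875) (30.4545, 78) (0, 78)]  |A|=1476.6832
4. ⊥bis P3·P2 via (20.845,38.64): [(0, 59.9813) (0, 27.5885) (26.4989, 24.8875) (27.05, 32.2872)]  |A|=536.9003
5. ⊥bis P3·P4 via (23.655,50.72): [(0, 59.9813) (0, 27.5885) (26.4989, 24.8875) (27.05, 32.2872)]  |A|=536.9003
6. canonical 4-gon: [(0, 59.9813) (0, 27.5885) (26.4989, 24.8875) (27.05, 32.2872)]
7. shoelace: 536.9003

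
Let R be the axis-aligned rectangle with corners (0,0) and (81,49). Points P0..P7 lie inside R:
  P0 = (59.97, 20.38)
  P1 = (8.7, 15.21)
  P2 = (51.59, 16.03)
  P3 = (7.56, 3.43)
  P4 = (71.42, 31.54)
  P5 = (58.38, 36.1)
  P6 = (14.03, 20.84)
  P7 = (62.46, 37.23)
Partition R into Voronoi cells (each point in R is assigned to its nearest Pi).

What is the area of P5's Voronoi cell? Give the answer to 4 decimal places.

1. box [0,81]×[0,49]: [(0, 0) (81, 0) (81, 49) (0, 49)]
2. ⊥bis P5·P0 via (59.175,28.24): [(0, 22.2547) (81, 30.4475) (81, 49) (0, 49)]  |A|=1834.5596
3. ⊥bis P5·P1 via (33.54,25.655): [(33.5432, 25.6475) (81, 30.4475) (81, 49) (23.7236, 49)]  |A|=1108.9958
4. ⊥bis P5·P2 via (54.985,26.065): [(29.7823, 34.5915) (51.0001, 27.4132) (81, 30.4475) (81, 49) (23.7236, 49)]  |A|=1027.608
5. ⊥bis P5·P3 via (32.97,19.765): [(29.7823, 34.5915) (51.0001, 27.4132) (81, 30.4475) (81, 49) (23.7236, 49)]  |A|=1027.608
6. ⊥bis P5·P4 via (64.9,33.82): [(29.7823, 34.5915) (51.0001, 27.4132) (63.0871, 28.6357) (70.2083, 49) (23.7236, 49)]  |A|=751.5608
7. ⊥bis P5·P6 via (36.205,28.47): [(34.6674, 32.9388) (51.0001, 27.4132) (63.0871, 28.6357) (70.2083, 49) (29.141, 49)]  |A|=677.8691
8. ⊥bis P5·P7 via (60.42,36.665): [(34.6674, 32.9388) (51.0001, 27.4132) (62.6559, 28.5921) (57.0037, 49) (29.141, 49)]  |A|=538.8941
9. canonical 5-gon: [(34.6674, 32.9388) (51.0001, 27.4132) (62.6559, 28.5921) (57.0037, 49) (29.141, 49)]
10. shoelace: 538.8941

Area of P5's cell: 538.8941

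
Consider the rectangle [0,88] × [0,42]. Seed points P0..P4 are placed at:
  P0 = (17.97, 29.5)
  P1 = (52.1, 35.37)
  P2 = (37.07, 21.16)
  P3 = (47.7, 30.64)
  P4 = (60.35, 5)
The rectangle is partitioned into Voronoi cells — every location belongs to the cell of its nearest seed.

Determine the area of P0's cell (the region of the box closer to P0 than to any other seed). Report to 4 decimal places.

1. box [0,88]×[0,42]: [(0, 0) (88, 0) (88, 42) (0, 42)]
2. ⊥bis P0·P1 via (35.035,32.435): [(0, 0) (40.6135, 0) (33.3899, 42) (0, 42)]  |A|=1554.0714
3. ⊥bis P0·P2 via (27.52,25.33): [(0, 0) (16.4597, 0) (33.7881, 39.685) (33.3899, 42) (0, 42)]  |A|=1074.8
4. ⊥bis P0·P3 via (32.835,30.07): [(0, 0) (16.4597, 0) (32.573, 36.9023) (32.3775, 42) (0, 42)]  |A|=1070.2591
5. ⊥bis P0·P4 via (39.16,17.25): [(0, 0) (16.4597, 0) (32.573, 36.9023) (32.3775, 42) (0, 42)]  |A|=1070.2591
6. canonical 5-gon: [(0, 0) (16.4597, 0) (32.573, 36.9023) (32.3775, 42) (0, 42)]
7. shoelace: 1070.2591

Area of P0's cell: 1070.2591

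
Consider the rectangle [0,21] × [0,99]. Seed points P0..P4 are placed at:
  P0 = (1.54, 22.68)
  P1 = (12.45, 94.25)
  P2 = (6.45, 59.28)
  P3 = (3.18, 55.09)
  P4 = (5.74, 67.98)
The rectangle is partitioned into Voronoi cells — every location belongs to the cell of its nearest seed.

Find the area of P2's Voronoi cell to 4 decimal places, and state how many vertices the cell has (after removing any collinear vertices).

1. box [0,21]×[0,99]: [(0, 0) (21, 0) (21, 99) (0, 99)]
2. ⊥bis P2·P0 via (3.995,40.98): [(0, 41.5159) (21, 38.6987) (21, 99) (0, 99)]  |A|=1236.746
3. ⊥bis P2·P1 via (9.45,76.765): [(0, 78.3864) (0, 41.5159) (21, 38.6987) (21, 74.7833)]  |A|=766.0277
4. ⊥bis P2·P3 via (4.815,57.185): [(0, 78.3864) (0, 60.9428) (21, 44.5537) (21, 74.7833)]  |A|=500.5683
5. ⊥bis P2·P4 via (6.095,63.63): [(0, 63.1326) (0, 60.9428) (21, 44.5537) (21, 64.8464)]  |A|=236.0658
6. canonical 4-gon: [(0, 63.1326) (0, 60.9428) (21, 44.5537) (21, 64.8464)]
7. shoelace: 236.0658

Area of P2's cell: 236.0658 (4 vertices)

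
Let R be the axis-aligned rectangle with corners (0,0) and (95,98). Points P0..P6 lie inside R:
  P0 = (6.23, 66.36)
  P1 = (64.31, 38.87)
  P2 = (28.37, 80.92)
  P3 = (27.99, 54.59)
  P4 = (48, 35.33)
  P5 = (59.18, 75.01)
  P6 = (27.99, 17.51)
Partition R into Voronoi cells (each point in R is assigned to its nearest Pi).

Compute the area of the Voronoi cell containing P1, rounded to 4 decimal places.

1. box [0,95]×[0,98]: [(0, 0) (95, 0) (95, 98) (0, 98)]
2. ⊥bis P1·P0 via (35.27,52.615): [(10.3667, 0) (95, 0) (95, 98) (56.7513, 98)]  |A|=6021.2205
3. ⊥bis P1·P2 via (46.34,59.895): [(33.536, 48.9515) (10.3667, 0) (95, 0) (95, 98) (90.9231, 98)]  |A|=5183.1829
4. ⊥bis P1·P3 via (46.15,46.73): [(55.082, 67.3667) (25.9244, 0) (95, 0) (95, 98) (90.9231, 98)]  |A|=4345.1286
5. ⊥bis P1·P4 via (56.155,37.1): [(55.082, 67.3667) (51.4214, 58.9093) (64.2074, 0) (95, 0) (95, 98) (90.9231, 98)]  |A|=3217.5169
6. ⊥bis P1·P5 via (61.745,56.94): [(52.1446, 55.5772) (64.2074, 0) (95, 0) (95, 61.6605)]  |A|=2176.927
7. ⊥bis P1·P6 via (46.15,28.19): [(52.1446, 55.5772) (64.2074, 0) (95, 0) (95, 61.6605)]  |A|=2176.927
8. canonical 4-gon: [(52.1446, 55.5772) (64.2074, 0) (95, 0) (95, 61.6605)]
9. shoelace: 2176.927

Area of P1's cell: 2176.9270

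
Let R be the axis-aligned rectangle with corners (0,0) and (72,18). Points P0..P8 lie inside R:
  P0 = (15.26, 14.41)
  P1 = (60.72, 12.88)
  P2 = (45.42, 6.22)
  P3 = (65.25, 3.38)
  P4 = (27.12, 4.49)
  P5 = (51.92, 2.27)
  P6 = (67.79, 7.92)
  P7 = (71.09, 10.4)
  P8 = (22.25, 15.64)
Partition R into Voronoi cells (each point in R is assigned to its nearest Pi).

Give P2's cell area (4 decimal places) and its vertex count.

Area of P2's cell: 250.7879 (6 vertices)

1. box [0,72]×[0,18]: [(0, 0) (72, 0) (72, 18) (0, 18)]
2. ⊥bis P2·P0 via (30.34,10.315): [(27.5389, 0) (72, 0) (72, 18) (32.4269, 18)]  |A|=756.3076
3. ⊥bis P2·P1 via (53.07,9.55): [(27.5389, 0) (57.2271, 0) (49.3918, 18) (32.4269, 18)]  |A|=419.877
4. ⊥bis P2·P3 via (55.335,4.8): [(27.5389, 0) (54.6476, 0) (55.2861, 4.4589) (49.3918, 18) (32.4269, 18)]  |A|=414.1262
5. ⊥bis P2·P4 via (36.27,5.355): [(36.7762, 0) (54.6476, 0) (55.2861, 4.4589) (49.3918, 18) (35.0746, 18)]  |A|=307.1611
6. ⊥bis P2·P5 via (48.67,4.245): [(36.7762, 0) (46.0903, 0) (52.5791, 10.6777) (49.3918, 18) (35.0746, 18)]  |A|=253.4546
7. ⊥bis P2·P6 via (56.605,7.07): [(36.7762, 0) (46.0903, 0) (52.5791, 10.6777) (49.3918, 18) (35.0746, 18)]  |A|=253.4546
8. ⊥bis P2·P7 via (58.255,8.31): [(36.7762, 0) (46.0903, 0) (52.5791, 10.6777) (49.3918, 18) (35.0746, 18)]  |A|=253.4546
9. ⊥bis P2·P8 via (33.835,10.93): [(35.383, 14.7376) (36.7762, 0) (46.0903, 0) (52.5791, 10.6777) (49.3918, 18) (36.7094, 18)]  |A|=250.7879
10. canonical 6-gon: [(35.383, 14.7376) (36.7762, 0) (46.0903, 0) (52.5791, 10.6777) (49.3918, 18) (36.7094, 18)]
11. shoelace: 250.7879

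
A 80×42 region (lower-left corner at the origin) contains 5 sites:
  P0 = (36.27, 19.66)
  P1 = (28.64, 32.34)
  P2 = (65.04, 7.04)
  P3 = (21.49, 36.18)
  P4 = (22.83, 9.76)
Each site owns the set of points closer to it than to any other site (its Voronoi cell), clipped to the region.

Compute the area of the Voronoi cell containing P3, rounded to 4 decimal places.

1. box [0,80]×[0,42]: [(0, 0) (80, 0) (80, 42) (0, 42)]
2. ⊥bis P3·P0 via (28.88,27.92): [(0, 2.0818) (44.6176, 42) (0, 42)]  |A|=890.5261
3. ⊥bis P3·P1 via (25.065,34.26): [(0, 2.0818) (14.9822, 15.486) (29.2219, 42) (0, 42)]  |A|=686.4249
4. ⊥bis P3·P2 via (43.265,21.61): [(0, 2.0818) (14.9822, 15.486) (29.2219, 42) (0, 42)]  |A|=686.4249
5. ⊥bis P3·P4 via (22.16,22.97): [(0, 21.8461) (18.9131, 22.8053) (29.2219, 42) (0, 42)]  |A|=471.0391
6. canonical 4-gon: [(0, 21.8461) (18.9131, 22.8053) (29.2219, 42) (0, 42)]
7. shoelace: 471.0391

Area of P3's cell: 471.0391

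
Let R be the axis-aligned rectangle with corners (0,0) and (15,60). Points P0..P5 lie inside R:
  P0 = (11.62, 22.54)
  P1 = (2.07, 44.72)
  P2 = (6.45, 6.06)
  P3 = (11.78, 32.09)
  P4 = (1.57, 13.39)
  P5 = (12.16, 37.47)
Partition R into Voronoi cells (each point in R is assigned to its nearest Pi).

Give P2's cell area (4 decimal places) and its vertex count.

Area of P2's cell: 169.8646 (5 vertices)

1. box [0,15]×[0,60]: [(0, 0) (15, 0) (15, 60) (0, 60)]
2. ⊥bis P2·P0 via (9.035,14.3): [(0, 17.1344) (0, 0) (15, 0) (15, 12.4287)]  |A|=221.7233
3. ⊥bis P2·P1 via (4.26,25.39): [(0, 17.1344) (0, 0) (15, 0) (15, 12.4287)]  |A|=221.7233
4. ⊥bis P2·P3 via (9.115,19.075): [(0, 17.1344) (0, 0) (15, 0) (15, 12.4287)]  |A|=221.7233
5. ⊥bis P2·P4 via (4.01,9.725): [(10.2903, 13.9062) (0, 7.0553) (0, 0) (15, 0) (15, 12.4287)]  |A|=169.8646
6. ⊥bis P2·P5 via (9.305,21.765): [(10.2903, 13.9062) (0, 7.0553) (0, 0) (15, 0) (15, 12.4287)]  |A|=169.8646
7. canonical 5-gon: [(10.2903, 13.9062) (0, 7.0553) (0, 0) (15, 0) (15, 12.4287)]
8. shoelace: 169.8646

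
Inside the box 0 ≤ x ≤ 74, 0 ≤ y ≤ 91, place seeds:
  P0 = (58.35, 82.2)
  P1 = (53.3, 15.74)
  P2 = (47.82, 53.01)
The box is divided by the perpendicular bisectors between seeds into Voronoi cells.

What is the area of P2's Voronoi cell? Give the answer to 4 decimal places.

1. box [0,74]×[0,91]: [(0, 0) (74, 0) (74, 91) (0, 91)]
2. ⊥bis P2·P0 via (53.085,67.605): [(0, 86.7549) (0, 0) (74, 0) (74, 60.0601)]  |A|=5432.1552
3. ⊥bis P2·P1 via (50.56,34.375): [(0, 86.7549) (0, 26.9409) (74, 37.8215) (74, 60.0601)]  |A|=3035.9461
4. canonical 4-gon: [(0, 86.7549) (0, 26.9409) (74, 37.8215) (74, 60.0601)]
5. shoelace: 3035.9461

Area of P2's cell: 3035.9461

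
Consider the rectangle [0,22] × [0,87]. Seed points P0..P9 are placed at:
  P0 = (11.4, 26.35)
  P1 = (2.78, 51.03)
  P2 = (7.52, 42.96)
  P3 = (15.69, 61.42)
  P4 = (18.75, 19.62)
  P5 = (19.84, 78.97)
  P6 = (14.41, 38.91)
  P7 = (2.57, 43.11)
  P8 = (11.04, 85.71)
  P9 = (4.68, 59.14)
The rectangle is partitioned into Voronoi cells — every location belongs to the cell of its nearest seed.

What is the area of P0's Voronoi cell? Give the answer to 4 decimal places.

1. box [0,22]×[0,87]: [(0, 0) (22, 0) (22, 87) (0, 87)]
2. ⊥bis P0·P1 via (7.09,38.69): [(0, 36.2137) (0, 0) (22, 0) (22, 43.8976)]  |A|=881.2243
3. ⊥bis P0·P2 via (9.46,34.655): [(0, 32.4452) (0, 0) (22, 0) (22, 37.5843)]  |A|=770.3242
4. ⊥bis P0·P3 via (13.545,43.885): [(0, 32.4452) (0, 0) (22, 0) (22, 37.5843)]  |A|=770.3242
5. ⊥bis P0·P4 via (15.075,22.985): [(0, 32.4452) (0, 6.5212) (22, 30.548) (22, 37.5843)]  |A|=362.5632
6. ⊥bis P0·P5 via (15.62,52.66): [(0, 32.4452) (0, 6.5212) (22, 30.548) (22, 37.5843)]  |A|=362.5632
7. ⊥bis P0·P6 via (12.905,32.63): [(6.9256, 34.063) (0, 32.4452) (0, 6.5212) (21.9267, 30.4679)]  |A|=308.7971
8. ⊥bis P0·P7 via (6.985,34.73): [(6.9256, 34.063) (4.7578, 33.5566) (0, 31.05) (0, 6.5212) (21.9267, 30.4679)]  |A|=305.478
9. ⊥bis P0·P8 via (11.22,56.03): [(6.9256, 34.063) (4.7578, 33.5566) (0, 31.05) (0, 6.5212) (21.9267, 30.4679)]  |A|=305.478
10. ⊥bis P0·P9 via (8.04,42.745): [(6.9256, 34.063) (4.7578, 33.5566) (0, 31.05) (0, 6.5212) (21.9267, 30.4679)]  |A|=305.478
11. canonical 5-gon: [(6.9256, 34.063) (4.7578, 33.5566) (0, 31.05) (0, 6.5212) (21.9267, 30.4679)]
12. shoelace: 305.478

Area of P0's cell: 305.4780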